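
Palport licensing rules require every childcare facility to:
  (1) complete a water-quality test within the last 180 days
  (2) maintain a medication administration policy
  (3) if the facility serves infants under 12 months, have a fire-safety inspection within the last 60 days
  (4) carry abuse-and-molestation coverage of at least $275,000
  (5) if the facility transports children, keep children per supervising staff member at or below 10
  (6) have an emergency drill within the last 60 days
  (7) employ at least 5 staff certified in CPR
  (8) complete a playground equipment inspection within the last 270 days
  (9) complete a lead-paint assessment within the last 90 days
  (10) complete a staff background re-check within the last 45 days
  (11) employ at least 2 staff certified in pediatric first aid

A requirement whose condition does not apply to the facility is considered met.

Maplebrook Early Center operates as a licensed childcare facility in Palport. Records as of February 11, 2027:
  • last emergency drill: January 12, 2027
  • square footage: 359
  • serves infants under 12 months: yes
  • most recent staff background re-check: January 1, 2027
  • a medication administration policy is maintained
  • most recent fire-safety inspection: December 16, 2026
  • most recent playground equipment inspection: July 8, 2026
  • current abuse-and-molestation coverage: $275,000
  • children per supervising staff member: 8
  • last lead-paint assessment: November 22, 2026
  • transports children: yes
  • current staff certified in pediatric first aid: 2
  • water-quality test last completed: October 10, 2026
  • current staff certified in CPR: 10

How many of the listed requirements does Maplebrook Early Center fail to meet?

1. water-quality test 124 days ago vs limit 180 → met
2. medication administration policy present → met
3. condition 'serves infants under 12 months' holds; fire-safety inspection 57 days ago vs limit 60 → met
4. abuse-and-molestation coverage $275,000 ≥ $275,000 → met
5. condition 'transports children' holds; children per supervising staff member 8 ≤ 10 → met
6. emergency drill 30 days ago vs limit 60 → met
7. staff certified in CPR 10 ≥ 5 → met
8. playground equipment inspection 218 days ago vs limit 270 → met
9. lead-paint assessment 81 days ago vs limit 90 → met
10. staff background re-check 41 days ago vs limit 45 → met
11. staff certified in pediatric first aid 2 ≥ 2 → met
Not met: 0 of 11

0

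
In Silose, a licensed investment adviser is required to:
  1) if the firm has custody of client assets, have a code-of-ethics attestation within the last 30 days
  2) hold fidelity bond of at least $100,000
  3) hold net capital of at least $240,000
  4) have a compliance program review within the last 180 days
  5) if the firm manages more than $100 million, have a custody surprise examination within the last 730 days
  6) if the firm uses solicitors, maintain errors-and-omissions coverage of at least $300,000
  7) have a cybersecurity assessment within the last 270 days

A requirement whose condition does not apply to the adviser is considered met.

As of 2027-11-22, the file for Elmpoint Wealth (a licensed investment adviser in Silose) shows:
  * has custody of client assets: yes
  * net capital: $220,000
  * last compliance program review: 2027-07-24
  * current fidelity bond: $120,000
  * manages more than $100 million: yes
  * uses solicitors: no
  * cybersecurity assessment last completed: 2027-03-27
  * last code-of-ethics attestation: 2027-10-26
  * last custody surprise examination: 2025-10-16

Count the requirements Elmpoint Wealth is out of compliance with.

1. condition 'has custody of client assets' holds; code-of-ethics attestation 27 days ago vs limit 30 → met
2. fidelity bond $120,000 ≥ $100,000 → met
3. net capital $220,000 < $240,000 → not met
4. compliance program review 121 days ago vs limit 180 → met
5. condition 'manages more than $100 million' holds; custody surprise examination 767 days ago vs limit 730 → not met
6. condition 'uses solicitors' does not hold → requirement n/a → met
7. cybersecurity assessment 240 days ago vs limit 270 → met
Not met: 2 of 7

2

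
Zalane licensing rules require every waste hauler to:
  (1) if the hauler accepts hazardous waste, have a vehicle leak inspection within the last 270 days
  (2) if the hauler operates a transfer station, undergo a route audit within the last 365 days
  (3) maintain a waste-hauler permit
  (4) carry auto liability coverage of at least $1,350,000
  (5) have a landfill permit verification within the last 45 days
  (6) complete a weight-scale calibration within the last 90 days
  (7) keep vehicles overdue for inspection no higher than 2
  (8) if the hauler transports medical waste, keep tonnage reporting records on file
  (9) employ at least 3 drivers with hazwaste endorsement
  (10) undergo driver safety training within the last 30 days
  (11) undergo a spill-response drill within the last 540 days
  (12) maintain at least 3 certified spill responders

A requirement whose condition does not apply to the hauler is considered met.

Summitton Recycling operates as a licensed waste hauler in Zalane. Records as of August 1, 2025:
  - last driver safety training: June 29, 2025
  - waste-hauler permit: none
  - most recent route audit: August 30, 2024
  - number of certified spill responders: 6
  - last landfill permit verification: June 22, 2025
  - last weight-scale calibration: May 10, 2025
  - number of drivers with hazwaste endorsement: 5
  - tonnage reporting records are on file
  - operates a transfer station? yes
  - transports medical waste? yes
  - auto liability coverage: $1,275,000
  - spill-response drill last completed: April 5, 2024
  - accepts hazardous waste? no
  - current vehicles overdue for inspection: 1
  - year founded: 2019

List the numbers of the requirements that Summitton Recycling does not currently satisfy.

3, 4, 10

1. condition 'accepts hazardous waste' does not hold → requirement n/a → met
2. condition 'operates a transfer station' holds; route audit 336 days ago vs limit 365 → met
3. waste-hauler permit absent → not met
4. auto liability coverage $1,275,000 < $1,350,000 → not met
5. landfill permit verification 40 days ago vs limit 45 → met
6. weight-scale calibration 83 days ago vs limit 90 → met
7. vehicles overdue for inspection 1 ≤ 2 → met
8. condition 'transports medical waste' holds; tonnage reporting records present → met
9. drivers with hazwaste endorsement 5 ≥ 3 → met
10. driver safety training 33 days ago vs limit 30 → not met
11. spill-response drill 483 days ago vs limit 540 → met
12. certified spill responders 6 ≥ 3 → met
Not met: 3, 4, 10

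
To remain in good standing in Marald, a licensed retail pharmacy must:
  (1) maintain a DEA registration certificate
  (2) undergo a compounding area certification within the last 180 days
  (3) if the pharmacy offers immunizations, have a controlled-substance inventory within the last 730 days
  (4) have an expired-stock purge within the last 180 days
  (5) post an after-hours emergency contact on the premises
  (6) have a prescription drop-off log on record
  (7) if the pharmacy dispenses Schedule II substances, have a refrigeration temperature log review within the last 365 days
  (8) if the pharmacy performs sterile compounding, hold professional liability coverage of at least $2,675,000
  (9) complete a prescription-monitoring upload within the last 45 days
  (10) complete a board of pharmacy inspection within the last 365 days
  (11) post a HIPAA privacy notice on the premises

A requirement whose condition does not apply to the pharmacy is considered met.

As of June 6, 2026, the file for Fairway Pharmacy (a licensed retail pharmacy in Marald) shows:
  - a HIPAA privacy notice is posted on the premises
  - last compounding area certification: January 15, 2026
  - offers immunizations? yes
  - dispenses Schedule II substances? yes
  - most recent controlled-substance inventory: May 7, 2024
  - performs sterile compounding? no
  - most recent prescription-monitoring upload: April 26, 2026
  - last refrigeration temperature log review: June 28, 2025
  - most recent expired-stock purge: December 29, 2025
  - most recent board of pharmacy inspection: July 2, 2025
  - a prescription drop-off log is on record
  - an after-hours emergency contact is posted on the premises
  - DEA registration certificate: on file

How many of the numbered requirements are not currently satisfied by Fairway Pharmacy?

1. DEA registration certificate present → met
2. compounding area certification 142 days ago vs limit 180 → met
3. condition 'offers immunizations' holds; controlled-substance inventory 760 days ago vs limit 730 → not met
4. expired-stock purge 159 days ago vs limit 180 → met
5. after-hours emergency contact present → met
6. prescription drop-off log present → met
7. condition 'dispenses Schedule II substances' holds; refrigeration temperature log review 343 days ago vs limit 365 → met
8. condition 'performs sterile compounding' does not hold → requirement n/a → met
9. prescription-monitoring upload 41 days ago vs limit 45 → met
10. board of pharmacy inspection 339 days ago vs limit 365 → met
11. HIPAA privacy notice present → met
Not met: 1 of 11

1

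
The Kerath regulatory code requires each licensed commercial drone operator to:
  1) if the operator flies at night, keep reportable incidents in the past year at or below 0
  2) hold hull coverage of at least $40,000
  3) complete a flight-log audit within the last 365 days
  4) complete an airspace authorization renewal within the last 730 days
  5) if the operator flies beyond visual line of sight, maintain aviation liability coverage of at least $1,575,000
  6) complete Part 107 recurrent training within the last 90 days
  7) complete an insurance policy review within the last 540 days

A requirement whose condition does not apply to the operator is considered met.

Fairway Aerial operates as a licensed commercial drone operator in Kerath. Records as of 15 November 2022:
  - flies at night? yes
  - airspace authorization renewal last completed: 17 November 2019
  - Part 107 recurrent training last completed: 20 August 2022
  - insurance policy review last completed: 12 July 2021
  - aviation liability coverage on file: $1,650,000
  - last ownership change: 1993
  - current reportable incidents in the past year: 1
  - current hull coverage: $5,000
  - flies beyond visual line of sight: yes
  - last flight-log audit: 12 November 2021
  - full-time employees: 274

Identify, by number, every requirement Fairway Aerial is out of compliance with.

1, 2, 3, 4

1. condition 'flies at night' holds; reportable incidents in the past year 1 > 0 → not met
2. hull coverage $5,000 < $40,000 → not met
3. flight-log audit 368 days ago vs limit 365 → not met
4. airspace authorization renewal 1094 days ago vs limit 730 → not met
5. condition 'flies beyond visual line of sight' holds; aviation liability coverage $1,650,000 ≥ $1,575,000 → met
6. Part 107 recurrent training 87 days ago vs limit 90 → met
7. insurance policy review 491 days ago vs limit 540 → met
Not met: 1, 2, 3, 4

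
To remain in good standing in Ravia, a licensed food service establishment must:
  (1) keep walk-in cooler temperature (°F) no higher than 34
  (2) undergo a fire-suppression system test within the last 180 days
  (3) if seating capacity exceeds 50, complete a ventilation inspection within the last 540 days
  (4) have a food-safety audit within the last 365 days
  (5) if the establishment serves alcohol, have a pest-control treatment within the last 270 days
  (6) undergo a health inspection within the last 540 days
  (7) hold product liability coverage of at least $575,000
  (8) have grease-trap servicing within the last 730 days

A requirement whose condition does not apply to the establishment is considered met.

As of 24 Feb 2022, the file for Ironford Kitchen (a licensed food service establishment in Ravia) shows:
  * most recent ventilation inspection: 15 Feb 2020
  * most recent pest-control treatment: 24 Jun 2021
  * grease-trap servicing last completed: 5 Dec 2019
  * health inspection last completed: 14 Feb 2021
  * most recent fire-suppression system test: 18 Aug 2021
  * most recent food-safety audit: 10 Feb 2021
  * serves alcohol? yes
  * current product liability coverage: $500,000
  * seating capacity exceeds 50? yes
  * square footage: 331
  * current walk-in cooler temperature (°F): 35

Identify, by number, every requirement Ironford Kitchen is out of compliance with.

1, 2, 3, 4, 7, 8

1. walk-in cooler temperature (°F) 35 > 34 → not met
2. fire-suppression system test 190 days ago vs limit 180 → not met
3. condition 'seating capacity exceeds 50' holds; ventilation inspection 740 days ago vs limit 540 → not met
4. food-safety audit 379 days ago vs limit 365 → not met
5. condition 'serves alcohol' holds; pest-control treatment 245 days ago vs limit 270 → met
6. health inspection 375 days ago vs limit 540 → met
7. product liability coverage $500,000 < $575,000 → not met
8. grease-trap servicing 812 days ago vs limit 730 → not met
Not met: 1, 2, 3, 4, 7, 8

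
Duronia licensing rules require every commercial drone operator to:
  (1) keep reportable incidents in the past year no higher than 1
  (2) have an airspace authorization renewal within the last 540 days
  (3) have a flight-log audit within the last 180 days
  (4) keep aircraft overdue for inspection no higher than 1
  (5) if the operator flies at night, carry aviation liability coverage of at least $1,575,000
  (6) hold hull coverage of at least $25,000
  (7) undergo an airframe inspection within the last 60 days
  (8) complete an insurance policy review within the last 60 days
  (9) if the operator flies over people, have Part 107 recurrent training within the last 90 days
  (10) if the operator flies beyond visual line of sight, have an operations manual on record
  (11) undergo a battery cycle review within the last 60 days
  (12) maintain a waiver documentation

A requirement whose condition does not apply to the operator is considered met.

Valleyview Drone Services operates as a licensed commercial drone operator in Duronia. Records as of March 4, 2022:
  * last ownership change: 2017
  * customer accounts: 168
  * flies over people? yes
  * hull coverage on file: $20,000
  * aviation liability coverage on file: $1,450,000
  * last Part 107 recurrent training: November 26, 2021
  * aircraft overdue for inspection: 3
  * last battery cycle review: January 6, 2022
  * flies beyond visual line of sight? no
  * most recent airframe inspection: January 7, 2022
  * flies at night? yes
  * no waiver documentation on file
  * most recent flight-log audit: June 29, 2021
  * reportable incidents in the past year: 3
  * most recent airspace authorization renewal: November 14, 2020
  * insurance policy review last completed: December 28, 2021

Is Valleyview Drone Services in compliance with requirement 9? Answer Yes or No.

No

9. condition 'flies over people' holds; Part 107 recurrent training 98 days ago vs limit 90 → not met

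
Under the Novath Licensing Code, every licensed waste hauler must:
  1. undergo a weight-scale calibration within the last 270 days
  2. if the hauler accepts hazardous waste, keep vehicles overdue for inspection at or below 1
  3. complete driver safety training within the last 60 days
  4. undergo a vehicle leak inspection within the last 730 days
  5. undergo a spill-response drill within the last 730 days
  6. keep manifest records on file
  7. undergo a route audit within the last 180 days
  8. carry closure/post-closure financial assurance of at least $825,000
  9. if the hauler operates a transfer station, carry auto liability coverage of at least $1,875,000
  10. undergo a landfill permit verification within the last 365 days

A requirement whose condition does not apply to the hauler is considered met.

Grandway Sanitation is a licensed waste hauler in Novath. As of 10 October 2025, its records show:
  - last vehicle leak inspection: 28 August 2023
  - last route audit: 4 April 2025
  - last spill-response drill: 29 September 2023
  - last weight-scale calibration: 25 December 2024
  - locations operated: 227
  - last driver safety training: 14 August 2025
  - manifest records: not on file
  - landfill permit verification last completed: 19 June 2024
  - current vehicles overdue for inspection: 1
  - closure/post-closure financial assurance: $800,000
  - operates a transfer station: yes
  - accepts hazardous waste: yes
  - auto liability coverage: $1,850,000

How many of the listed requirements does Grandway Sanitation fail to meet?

8

1. weight-scale calibration 289 days ago vs limit 270 → not met
2. condition 'accepts hazardous waste' holds; vehicles overdue for inspection 1 ≤ 1 → met
3. driver safety training 57 days ago vs limit 60 → met
4. vehicle leak inspection 774 days ago vs limit 730 → not met
5. spill-response drill 742 days ago vs limit 730 → not met
6. manifest records absent → not met
7. route audit 189 days ago vs limit 180 → not met
8. closure/post-closure financial assurance $800,000 < $825,000 → not met
9. condition 'operates a transfer station' holds; auto liability coverage $1,850,000 < $1,875,000 → not met
10. landfill permit verification 478 days ago vs limit 365 → not met
Not met: 8 of 10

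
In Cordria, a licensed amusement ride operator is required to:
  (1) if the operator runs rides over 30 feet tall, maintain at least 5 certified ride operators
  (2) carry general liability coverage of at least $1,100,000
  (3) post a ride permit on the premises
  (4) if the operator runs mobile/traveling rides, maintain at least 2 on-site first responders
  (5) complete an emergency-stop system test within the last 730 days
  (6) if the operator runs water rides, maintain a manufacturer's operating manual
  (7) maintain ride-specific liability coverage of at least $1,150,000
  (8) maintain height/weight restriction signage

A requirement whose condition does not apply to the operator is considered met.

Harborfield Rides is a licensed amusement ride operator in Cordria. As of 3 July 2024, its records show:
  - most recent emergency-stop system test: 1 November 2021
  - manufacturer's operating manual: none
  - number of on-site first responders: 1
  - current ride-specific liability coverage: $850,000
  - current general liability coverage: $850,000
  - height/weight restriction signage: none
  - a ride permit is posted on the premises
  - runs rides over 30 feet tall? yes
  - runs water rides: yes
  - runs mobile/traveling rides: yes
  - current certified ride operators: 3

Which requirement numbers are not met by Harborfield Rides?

1, 2, 4, 5, 6, 7, 8

1. condition 'runs rides over 30 feet tall' holds; certified ride operators 3 < 5 → not met
2. general liability coverage $850,000 < $1,100,000 → not met
3. ride permit present → met
4. condition 'runs mobile/traveling rides' holds; on-site first responders 1 < 2 → not met
5. emergency-stop system test 975 days ago vs limit 730 → not met
6. condition 'runs water rides' holds; manufacturer's operating manual absent → not met
7. ride-specific liability coverage $850,000 < $1,150,000 → not met
8. height/weight restriction signage absent → not met
Not met: 1, 2, 4, 5, 6, 7, 8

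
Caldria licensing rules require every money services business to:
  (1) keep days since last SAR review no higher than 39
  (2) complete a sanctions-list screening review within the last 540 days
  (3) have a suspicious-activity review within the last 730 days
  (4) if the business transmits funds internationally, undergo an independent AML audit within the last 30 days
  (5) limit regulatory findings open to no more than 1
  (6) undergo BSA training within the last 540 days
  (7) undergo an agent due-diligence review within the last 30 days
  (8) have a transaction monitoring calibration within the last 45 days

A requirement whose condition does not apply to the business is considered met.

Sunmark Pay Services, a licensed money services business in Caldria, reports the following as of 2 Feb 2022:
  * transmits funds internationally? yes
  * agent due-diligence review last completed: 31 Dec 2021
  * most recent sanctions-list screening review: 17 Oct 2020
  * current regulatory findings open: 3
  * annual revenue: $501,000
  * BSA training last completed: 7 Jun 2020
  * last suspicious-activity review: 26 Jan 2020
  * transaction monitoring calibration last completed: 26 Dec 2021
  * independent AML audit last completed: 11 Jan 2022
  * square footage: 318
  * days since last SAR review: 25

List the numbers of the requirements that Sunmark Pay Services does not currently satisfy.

3, 5, 6, 7

1. days since last SAR review 25 ≤ 39 → met
2. sanctions-list screening review 473 days ago vs limit 540 → met
3. suspicious-activity review 738 days ago vs limit 730 → not met
4. condition 'transmits funds internationally' holds; independent AML audit 22 days ago vs limit 30 → met
5. regulatory findings open 3 > 1 → not met
6. BSA training 605 days ago vs limit 540 → not met
7. agent due-diligence review 33 days ago vs limit 30 → not met
8. transaction monitoring calibration 38 days ago vs limit 45 → met
Not met: 3, 5, 6, 7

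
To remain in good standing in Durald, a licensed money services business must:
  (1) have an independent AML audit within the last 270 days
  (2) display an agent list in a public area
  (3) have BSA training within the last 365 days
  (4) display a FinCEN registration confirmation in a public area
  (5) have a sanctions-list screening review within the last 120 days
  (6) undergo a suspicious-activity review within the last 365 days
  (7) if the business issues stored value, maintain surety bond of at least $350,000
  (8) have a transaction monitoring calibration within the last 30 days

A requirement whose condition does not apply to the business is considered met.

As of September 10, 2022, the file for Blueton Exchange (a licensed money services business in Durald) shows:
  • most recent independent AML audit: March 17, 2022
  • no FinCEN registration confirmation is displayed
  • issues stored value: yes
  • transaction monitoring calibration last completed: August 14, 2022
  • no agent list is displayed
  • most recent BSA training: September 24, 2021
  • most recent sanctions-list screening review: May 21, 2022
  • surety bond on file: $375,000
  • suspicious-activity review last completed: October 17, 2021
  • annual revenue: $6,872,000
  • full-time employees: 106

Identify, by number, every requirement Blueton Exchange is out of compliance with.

1. independent AML audit 177 days ago vs limit 270 → met
2. agent list absent → not met
3. BSA training 351 days ago vs limit 365 → met
4. FinCEN registration confirmation absent → not met
5. sanctions-list screening review 112 days ago vs limit 120 → met
6. suspicious-activity review 328 days ago vs limit 365 → met
7. condition 'issues stored value' holds; surety bond $375,000 ≥ $350,000 → met
8. transaction monitoring calibration 27 days ago vs limit 30 → met
Not met: 2, 4

2, 4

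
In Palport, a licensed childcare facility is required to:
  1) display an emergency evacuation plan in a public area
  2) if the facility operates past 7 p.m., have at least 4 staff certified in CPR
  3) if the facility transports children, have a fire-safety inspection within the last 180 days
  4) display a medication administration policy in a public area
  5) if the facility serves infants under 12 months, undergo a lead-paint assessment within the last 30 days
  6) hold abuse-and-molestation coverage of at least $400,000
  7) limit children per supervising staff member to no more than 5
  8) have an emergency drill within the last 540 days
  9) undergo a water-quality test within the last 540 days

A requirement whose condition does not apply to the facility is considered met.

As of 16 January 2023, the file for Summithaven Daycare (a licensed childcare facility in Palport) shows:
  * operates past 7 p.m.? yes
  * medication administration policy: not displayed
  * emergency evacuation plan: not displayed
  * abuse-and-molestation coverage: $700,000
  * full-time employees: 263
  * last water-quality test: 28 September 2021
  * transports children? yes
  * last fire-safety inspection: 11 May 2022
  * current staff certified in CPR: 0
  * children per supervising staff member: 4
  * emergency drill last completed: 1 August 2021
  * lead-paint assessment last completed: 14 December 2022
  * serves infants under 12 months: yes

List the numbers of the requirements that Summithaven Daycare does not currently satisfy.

1. emergency evacuation plan absent → not met
2. condition 'operates past 7 p.m.' holds; staff certified in CPR 0 < 4 → not met
3. condition 'transports children' holds; fire-safety inspection 250 days ago vs limit 180 → not met
4. medication administration policy absent → not met
5. condition 'serves infants under 12 months' holds; lead-paint assessment 33 days ago vs limit 30 → not met
6. abuse-and-molestation coverage $700,000 ≥ $400,000 → met
7. children per supervising staff member 4 ≤ 5 → met
8. emergency drill 533 days ago vs limit 540 → met
9. water-quality test 475 days ago vs limit 540 → met
Not met: 1, 2, 3, 4, 5

1, 2, 3, 4, 5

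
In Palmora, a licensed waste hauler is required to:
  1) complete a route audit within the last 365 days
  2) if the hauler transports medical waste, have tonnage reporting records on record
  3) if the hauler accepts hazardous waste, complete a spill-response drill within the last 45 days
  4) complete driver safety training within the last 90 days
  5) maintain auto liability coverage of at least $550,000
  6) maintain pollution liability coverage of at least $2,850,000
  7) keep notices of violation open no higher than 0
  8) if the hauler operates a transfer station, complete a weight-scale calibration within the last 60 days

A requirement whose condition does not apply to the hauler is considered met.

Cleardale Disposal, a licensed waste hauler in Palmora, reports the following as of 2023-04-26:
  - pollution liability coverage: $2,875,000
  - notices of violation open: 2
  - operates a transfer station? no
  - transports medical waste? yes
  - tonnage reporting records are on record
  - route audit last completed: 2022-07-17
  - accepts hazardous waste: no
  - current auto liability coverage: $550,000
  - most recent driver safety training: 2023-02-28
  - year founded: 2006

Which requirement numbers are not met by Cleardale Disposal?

7

1. route audit 283 days ago vs limit 365 → met
2. condition 'transports medical waste' holds; tonnage reporting records present → met
3. condition 'accepts hazardous waste' does not hold → requirement n/a → met
4. driver safety training 57 days ago vs limit 90 → met
5. auto liability coverage $550,000 ≥ $550,000 → met
6. pollution liability coverage $2,875,000 ≥ $2,850,000 → met
7. notices of violation open 2 > 0 → not met
8. condition 'operates a transfer station' does not hold → requirement n/a → met
Not met: 7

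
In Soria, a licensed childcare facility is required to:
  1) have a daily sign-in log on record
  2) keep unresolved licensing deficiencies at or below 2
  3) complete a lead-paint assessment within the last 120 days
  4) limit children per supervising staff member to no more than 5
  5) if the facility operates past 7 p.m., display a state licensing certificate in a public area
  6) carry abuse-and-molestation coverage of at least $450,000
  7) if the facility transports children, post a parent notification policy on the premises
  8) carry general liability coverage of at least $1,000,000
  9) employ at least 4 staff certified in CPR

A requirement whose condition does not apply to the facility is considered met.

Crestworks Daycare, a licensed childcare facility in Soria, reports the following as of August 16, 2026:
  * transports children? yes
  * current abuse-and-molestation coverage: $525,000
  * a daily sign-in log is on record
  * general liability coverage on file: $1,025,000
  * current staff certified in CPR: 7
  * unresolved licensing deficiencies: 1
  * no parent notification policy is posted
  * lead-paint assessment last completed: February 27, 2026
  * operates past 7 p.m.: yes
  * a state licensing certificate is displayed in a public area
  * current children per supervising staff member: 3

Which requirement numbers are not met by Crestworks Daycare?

1. daily sign-in log present → met
2. unresolved licensing deficiencies 1 ≤ 2 → met
3. lead-paint assessment 170 days ago vs limit 120 → not met
4. children per supervising staff member 3 ≤ 5 → met
5. condition 'operates past 7 p.m.' holds; state licensing certificate present → met
6. abuse-and-molestation coverage $525,000 ≥ $450,000 → met
7. condition 'transports children' holds; parent notification policy absent → not met
8. general liability coverage $1,025,000 ≥ $1,000,000 → met
9. staff certified in CPR 7 ≥ 4 → met
Not met: 3, 7

3, 7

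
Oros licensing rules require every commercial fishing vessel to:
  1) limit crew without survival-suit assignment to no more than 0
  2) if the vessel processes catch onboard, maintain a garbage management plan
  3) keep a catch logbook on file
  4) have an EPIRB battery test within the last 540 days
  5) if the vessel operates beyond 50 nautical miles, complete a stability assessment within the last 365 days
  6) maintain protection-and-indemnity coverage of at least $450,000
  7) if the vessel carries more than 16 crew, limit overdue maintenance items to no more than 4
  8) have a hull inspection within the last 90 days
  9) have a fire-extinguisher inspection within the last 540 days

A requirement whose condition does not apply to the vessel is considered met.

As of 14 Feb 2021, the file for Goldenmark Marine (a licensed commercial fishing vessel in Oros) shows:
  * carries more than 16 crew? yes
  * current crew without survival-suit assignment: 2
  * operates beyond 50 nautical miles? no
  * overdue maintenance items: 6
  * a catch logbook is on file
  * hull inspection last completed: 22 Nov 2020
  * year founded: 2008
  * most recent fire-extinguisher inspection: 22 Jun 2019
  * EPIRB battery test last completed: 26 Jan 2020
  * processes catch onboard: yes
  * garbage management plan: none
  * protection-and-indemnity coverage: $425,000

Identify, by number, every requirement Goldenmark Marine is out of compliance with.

1, 2, 6, 7, 9

1. crew without survival-suit assignment 2 > 0 → not met
2. condition 'processes catch onboard' holds; garbage management plan absent → not met
3. catch logbook present → met
4. EPIRB battery test 385 days ago vs limit 540 → met
5. condition 'operates beyond 50 nautical miles' does not hold → requirement n/a → met
6. protection-and-indemnity coverage $425,000 < $450,000 → not met
7. condition 'carries more than 16 crew' holds; overdue maintenance items 6 > 4 → not met
8. hull inspection 84 days ago vs limit 90 → met
9. fire-extinguisher inspection 603 days ago vs limit 540 → not met
Not met: 1, 2, 6, 7, 9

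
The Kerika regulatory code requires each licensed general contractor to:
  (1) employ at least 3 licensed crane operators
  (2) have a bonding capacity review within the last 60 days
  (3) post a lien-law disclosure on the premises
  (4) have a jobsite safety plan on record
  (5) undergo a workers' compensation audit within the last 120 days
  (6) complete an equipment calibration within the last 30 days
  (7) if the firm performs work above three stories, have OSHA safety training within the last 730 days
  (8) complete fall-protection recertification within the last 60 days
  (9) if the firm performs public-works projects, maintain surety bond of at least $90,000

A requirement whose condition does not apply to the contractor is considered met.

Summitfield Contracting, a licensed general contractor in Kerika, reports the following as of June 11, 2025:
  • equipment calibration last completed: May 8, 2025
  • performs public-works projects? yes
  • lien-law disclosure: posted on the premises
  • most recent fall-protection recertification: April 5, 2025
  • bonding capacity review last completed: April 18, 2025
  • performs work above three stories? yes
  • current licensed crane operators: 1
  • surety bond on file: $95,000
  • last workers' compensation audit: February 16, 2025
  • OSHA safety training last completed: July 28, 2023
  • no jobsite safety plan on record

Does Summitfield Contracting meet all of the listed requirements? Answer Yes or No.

No

1. licensed crane operators 1 < 3 → not met
2. bonding capacity review 54 days ago vs limit 60 → met
3. lien-law disclosure present → met
4. jobsite safety plan absent → not met
5. workers' compensation audit 115 days ago vs limit 120 → met
6. equipment calibration 34 days ago vs limit 30 → not met
7. condition 'performs work above three stories' holds; OSHA safety training 684 days ago vs limit 730 → met
8. fall-protection recertification 67 days ago vs limit 60 → not met
9. condition 'performs public-works projects' holds; surety bond $95,000 ≥ $90,000 → met
Not met: 1, 4, 6, 8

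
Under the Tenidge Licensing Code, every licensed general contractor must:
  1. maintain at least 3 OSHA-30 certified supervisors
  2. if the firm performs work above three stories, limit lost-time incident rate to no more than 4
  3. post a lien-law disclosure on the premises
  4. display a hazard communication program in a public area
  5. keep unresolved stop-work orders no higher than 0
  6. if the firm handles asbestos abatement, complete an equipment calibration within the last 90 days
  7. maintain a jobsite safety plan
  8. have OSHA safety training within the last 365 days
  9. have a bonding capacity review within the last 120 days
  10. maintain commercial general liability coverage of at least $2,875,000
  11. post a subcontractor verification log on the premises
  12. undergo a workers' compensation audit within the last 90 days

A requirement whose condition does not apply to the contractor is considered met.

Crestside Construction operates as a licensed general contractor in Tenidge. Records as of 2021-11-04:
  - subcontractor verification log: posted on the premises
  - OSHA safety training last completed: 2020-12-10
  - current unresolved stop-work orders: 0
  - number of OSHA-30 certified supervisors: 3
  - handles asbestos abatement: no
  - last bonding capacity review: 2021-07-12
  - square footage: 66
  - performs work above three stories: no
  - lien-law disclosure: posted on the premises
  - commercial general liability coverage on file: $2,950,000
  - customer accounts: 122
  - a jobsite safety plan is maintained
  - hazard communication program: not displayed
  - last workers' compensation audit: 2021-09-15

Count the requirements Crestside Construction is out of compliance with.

1. OSHA-30 certified supervisors 3 ≥ 3 → met
2. condition 'performs work above three stories' does not hold → requirement n/a → met
3. lien-law disclosure present → met
4. hazard communication program absent → not met
5. unresolved stop-work orders 0 ≤ 0 → met
6. condition 'handles asbestos abatement' does not hold → requirement n/a → met
7. jobsite safety plan present → met
8. OSHA safety training 329 days ago vs limit 365 → met
9. bonding capacity review 115 days ago vs limit 120 → met
10. commercial general liability coverage $2,950,000 ≥ $2,875,000 → met
11. subcontractor verification log present → met
12. workers' compensation audit 50 days ago vs limit 90 → met
Not met: 1 of 12

1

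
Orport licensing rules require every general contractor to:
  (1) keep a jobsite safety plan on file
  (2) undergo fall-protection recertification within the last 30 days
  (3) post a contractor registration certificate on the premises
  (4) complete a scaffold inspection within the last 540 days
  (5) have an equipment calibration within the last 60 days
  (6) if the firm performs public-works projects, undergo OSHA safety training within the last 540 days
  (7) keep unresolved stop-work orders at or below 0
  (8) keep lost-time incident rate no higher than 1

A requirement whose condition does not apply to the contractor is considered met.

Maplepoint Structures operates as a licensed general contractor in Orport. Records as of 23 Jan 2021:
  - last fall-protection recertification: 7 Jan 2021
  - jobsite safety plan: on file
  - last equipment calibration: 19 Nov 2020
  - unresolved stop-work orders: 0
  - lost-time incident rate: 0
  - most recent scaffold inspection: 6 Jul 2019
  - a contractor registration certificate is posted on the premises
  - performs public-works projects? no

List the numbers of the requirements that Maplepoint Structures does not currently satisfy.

1. jobsite safety plan present → met
2. fall-protection recertification 16 days ago vs limit 30 → met
3. contractor registration certificate present → met
4. scaffold inspection 567 days ago vs limit 540 → not met
5. equipment calibration 65 days ago vs limit 60 → not met
6. condition 'performs public-works projects' does not hold → requirement n/a → met
7. unresolved stop-work orders 0 ≤ 0 → met
8. lost-time incident rate 0 ≤ 1 → met
Not met: 4, 5

4, 5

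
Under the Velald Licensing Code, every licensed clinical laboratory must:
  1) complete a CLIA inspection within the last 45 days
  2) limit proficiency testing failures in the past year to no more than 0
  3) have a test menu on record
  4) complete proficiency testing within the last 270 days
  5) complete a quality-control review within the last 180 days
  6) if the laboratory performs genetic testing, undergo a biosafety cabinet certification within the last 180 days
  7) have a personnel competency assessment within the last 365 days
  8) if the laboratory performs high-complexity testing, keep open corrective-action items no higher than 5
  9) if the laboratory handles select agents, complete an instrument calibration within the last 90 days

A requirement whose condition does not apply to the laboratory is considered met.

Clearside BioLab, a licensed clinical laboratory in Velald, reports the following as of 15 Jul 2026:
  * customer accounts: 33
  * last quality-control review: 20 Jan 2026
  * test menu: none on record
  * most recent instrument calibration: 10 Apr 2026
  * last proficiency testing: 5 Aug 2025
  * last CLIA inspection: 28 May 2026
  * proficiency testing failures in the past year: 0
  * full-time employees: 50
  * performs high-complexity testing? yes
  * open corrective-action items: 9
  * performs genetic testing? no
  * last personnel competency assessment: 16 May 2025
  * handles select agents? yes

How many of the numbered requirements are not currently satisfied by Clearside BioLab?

6

1. CLIA inspection 48 days ago vs limit 45 → not met
2. proficiency testing failures in the past year 0 ≤ 0 → met
3. test menu absent → not met
4. proficiency testing 344 days ago vs limit 270 → not met
5. quality-control review 176 days ago vs limit 180 → met
6. condition 'performs genetic testing' does not hold → requirement n/a → met
7. personnel competency assessment 425 days ago vs limit 365 → not met
8. condition 'performs high-complexity testing' holds; open corrective-action items 9 > 5 → not met
9. condition 'handles select agents' holds; instrument calibration 96 days ago vs limit 90 → not met
Not met: 6 of 9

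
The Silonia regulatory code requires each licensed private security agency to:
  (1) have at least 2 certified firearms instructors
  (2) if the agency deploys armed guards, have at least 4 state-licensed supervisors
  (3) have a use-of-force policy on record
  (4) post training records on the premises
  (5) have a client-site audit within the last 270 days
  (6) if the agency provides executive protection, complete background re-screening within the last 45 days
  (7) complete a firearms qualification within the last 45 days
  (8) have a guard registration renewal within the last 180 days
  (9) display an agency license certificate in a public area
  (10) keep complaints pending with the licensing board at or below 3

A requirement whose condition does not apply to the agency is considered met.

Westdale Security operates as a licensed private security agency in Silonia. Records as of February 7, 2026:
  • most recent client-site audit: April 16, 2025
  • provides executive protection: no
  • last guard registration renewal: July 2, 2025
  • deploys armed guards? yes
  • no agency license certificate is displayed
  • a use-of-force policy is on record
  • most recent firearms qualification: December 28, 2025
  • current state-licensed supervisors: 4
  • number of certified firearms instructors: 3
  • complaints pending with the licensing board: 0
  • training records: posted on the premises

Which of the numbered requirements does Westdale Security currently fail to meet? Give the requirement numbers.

1. certified firearms instructors 3 ≥ 2 → met
2. condition 'deploys armed guards' holds; state-licensed supervisors 4 ≥ 4 → met
3. use-of-force policy present → met
4. training records present → met
5. client-site audit 297 days ago vs limit 270 → not met
6. condition 'provides executive protection' does not hold → requirement n/a → met
7. firearms qualification 41 days ago vs limit 45 → met
8. guard registration renewal 220 days ago vs limit 180 → not met
9. agency license certificate absent → not met
10. complaints pending with the licensing board 0 ≤ 3 → met
Not met: 5, 8, 9

5, 8, 9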